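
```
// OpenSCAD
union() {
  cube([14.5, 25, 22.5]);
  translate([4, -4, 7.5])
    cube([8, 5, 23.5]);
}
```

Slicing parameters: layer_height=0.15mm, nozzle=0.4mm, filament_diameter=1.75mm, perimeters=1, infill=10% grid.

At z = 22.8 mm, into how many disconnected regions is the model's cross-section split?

1

At z = 22.8 mm: the cube is not intersected at this z (z outside [0, 22.5]); the 8×5 cube at (4, -4) contributes its full rectangle; Taking the union: only the 8×5 cube at (4, -4) is present, so the union is just that shape — 1 connected region. The result has 1 disconnected region.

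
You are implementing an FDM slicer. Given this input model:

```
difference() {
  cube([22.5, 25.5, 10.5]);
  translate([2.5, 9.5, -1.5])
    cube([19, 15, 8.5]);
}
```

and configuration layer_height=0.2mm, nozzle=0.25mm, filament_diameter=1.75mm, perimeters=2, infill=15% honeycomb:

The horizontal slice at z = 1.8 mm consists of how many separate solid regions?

1

At z = 1.8 mm: the cube is present — its section is the full 22.5×25.5 rectangle; the cube at (2.5, 9.5) is present — its section is the full 19×15 rectangle; Taking the first minus the rest: starting from the 22.5×25.5 cube, the 19×15 cube at (2.5, 9.5) lies wholly inside it (removes its full 285.00 mm² and its 68.00 mm outline becomes a hole wall) — 1 connected region with 1 hole. The result has 1 disconnected region.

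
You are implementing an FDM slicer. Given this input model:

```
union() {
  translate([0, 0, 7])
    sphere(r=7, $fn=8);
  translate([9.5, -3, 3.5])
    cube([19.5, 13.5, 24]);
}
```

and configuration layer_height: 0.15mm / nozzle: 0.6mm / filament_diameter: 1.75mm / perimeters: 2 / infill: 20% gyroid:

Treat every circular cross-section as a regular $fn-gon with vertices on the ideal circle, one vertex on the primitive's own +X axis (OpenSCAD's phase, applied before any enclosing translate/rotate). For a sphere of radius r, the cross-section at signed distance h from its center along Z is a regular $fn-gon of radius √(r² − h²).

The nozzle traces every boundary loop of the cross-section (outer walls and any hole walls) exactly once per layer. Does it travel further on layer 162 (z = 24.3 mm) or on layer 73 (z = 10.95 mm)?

Layer 162 (z = 24.3): the sphere is absent (|z−center|=17.300 > r=7); the cube at (9.5, -3) is present — its section is the full 19.5×13.5 rectangle (perimeter 66.00 mm); Taking the union: only the 19.5×13.5 cube at (9.5, -3) is present, so the union is just that shape — boundary = 66.00 mm. So its perimeter = 66.00 mm. Layer 73 (z = 10.95): the r=7 sphere slices to a regular 8-gon of circumradius 5.779 (√(r²−h²) with h=3.95 from center) (perimeter = 2·8·5.779·sin(180°/8) = 35.38 mm); the cube at (9.5, -3) (footprint 19.5×13.5) is included at this height (perimeter 66.00 mm); Taking the union: the 2 present regions are separate (no shared area or edge), so areas and boundary lengths simply add and each stays a separate island — boundary = 101.38 mm. So its perimeter = 101.38 mm. Layer 73 is larger (101.38 vs 66.00 mm).

layer 73 (z = 10.95 mm)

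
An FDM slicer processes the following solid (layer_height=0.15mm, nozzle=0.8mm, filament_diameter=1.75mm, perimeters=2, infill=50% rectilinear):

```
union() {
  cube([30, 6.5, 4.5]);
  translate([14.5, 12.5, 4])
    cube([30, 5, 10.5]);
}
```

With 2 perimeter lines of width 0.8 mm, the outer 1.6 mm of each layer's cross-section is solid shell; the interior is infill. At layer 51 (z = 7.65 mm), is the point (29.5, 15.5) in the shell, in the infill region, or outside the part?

infill

At z = 7.65 mm: the cube does not reach this height (z outside [0, 4.5]); the 30×5 cube at (14.5, 12.5) contributes its full rectangle; Combining (union): only the 30×5 cube at (14.5, 12.5) is present, so the union is just that shape — 1 connected region. Overall, the cross-section is a single solid region. The nearest boundary edge runs (44.50, 17.50)→(14.50, 17.50); distance from the point to it = 2.00 mm. The point is inside the cross-section and 2.00 mm from the nearest boundary — more than the 1.6 mm shell width (2 × 0.8), so it's in the infill interior.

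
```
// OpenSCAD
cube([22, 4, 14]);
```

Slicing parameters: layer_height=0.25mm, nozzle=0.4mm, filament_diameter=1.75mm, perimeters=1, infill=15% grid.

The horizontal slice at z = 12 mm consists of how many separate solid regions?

At z = 12 mm: the 22×4 cube contributes its full rectangle. The result has 1 disconnected region.

1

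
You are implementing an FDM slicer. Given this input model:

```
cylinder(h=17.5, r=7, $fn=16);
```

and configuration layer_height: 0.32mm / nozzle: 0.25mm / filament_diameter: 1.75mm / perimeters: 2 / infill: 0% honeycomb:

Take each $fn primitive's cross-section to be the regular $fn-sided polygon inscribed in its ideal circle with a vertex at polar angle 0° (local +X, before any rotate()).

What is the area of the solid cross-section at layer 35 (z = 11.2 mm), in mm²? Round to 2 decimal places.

150.01 mm²

At z = 11.2 mm: the r=7 cylinder contributes a regular 16-gon of circumradius 7 (area = (16/2)·7.000²·sin(360°/16) = 150.01 mm²). Overall, the cross-section is a single solid region. Net area = 150.01 mm².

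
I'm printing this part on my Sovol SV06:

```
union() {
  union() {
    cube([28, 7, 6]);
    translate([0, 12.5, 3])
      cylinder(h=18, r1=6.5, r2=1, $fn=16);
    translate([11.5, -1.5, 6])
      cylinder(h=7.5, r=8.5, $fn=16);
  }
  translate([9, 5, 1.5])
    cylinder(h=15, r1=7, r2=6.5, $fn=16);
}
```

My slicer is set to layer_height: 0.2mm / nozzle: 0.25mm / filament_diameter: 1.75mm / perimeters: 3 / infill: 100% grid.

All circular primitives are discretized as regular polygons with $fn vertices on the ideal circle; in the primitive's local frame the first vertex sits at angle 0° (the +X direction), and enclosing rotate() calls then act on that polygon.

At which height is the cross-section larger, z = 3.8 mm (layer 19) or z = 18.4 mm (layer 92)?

layer 19 (z = 3.8 mm)

Layer 19 (z = 3.8): the cube is present — its section is the full 28×7 rectangle (area 196.00 mm²); the cone at (0, 12.5) contributes a regular 16-gon of circumradius 6.256 (interpolated between r1=6.5 and r2=1 at t=0.044) (area = (16/2)·6.256²·sin(360°/16) = 119.80 mm²); the cylinder at (11.5, -1.5) is absent (z outside [6, 13.5]); Combining (union): the regions partially overlap — summed areas 315.80 mm² minus the doubly-counted overlap 1.30 mm² gives 314.50 mm² — area = 314.50 mm²; the cone at (9, 5) (r1=7→r2=6.5) has section circumradius 6.923 here — a regular 16-gon (area = (16/2)·6.923²·sin(360°/16) = 146.74 mm²); Combining (union): the regions partially overlap — summed areas 461.25 mm² minus the doubly-counted overlap 93.44 mm² gives 367.81 mm² — area = 367.81 mm². So its area = 367.81 mm². Layer 92 (z = 18.4): the cube is absent (z outside [0, 6]); the cone at (0, 12.5): at t=0.856 of its height the radius interpolates to r₁+(r₂−r₁)t = 1.794, giving a regular 16-gon of that circumradius (area = (16/2)·1.794²·sin(360°/16) = 9.86 mm²); the cylinder at (11.5, -1.5) does not reach this height (z outside [6, 13.5]); Combining (union): only the cone at (0, 12.5) is present, so the union is just that shape — area = 9.86 mm²; the cone at (9, 5) is absent (z outside [1.5, 16.5]); Merging all regions: only that combined region is present, so the union is just that shape — area = 9.86 mm². So its area = 9.86 mm². Layer 19 is larger (367.81 vs 9.86 mm²).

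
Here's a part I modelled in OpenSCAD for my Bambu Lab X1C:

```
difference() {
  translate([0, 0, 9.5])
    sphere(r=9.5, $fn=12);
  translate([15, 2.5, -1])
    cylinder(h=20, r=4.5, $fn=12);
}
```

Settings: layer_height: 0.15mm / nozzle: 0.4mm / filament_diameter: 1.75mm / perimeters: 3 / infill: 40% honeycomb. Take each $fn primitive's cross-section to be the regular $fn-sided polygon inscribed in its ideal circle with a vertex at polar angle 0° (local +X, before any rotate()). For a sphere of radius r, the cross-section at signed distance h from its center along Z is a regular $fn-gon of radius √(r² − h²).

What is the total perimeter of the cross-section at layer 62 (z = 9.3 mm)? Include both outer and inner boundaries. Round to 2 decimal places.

At z = 9.3 mm: the sphere: section is a regular 12-gon, circumradius = √(r²−h²) = √(9.5²−0.2²) = 9.498 (perimeter = 2·12·9.498·sin(180°/12) = 59.00 mm); the r=4.5 cylinder at (15, 2.5) contributes a regular 12-gon of circumradius 4.5 (perimeter = 2·12·4.500·sin(180°/12) = 27.95 mm); Subtracting the remaining from the first: starting from the r=9.5 sphere, the r=4.5 cylinder at (15, 2.5) misses the remaining region (no effect) — boundary = 59.00 mm. Overall, the cross-section is a single solid region. Total boundary length (outer) = 59.00 mm.

59.00 mm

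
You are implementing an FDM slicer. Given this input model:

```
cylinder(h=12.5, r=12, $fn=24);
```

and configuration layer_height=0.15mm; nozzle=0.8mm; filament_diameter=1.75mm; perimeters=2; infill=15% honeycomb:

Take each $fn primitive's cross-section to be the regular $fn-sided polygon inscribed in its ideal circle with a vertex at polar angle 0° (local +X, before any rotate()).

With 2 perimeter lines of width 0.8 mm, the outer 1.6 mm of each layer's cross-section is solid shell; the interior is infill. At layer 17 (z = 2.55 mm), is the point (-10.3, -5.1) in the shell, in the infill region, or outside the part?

shell

At z = 2.55 mm: the r=12 cylinder gives a regular 24-gon of circumradius 12 (constant along its height). Overall, the cross-section is a single solid region. The nearest boundary edge runs (-11.59, -3.11)→(-10.39, -6.00); distance from the point to it = 0.43 mm. The point is inside the cross-section, 0.43 mm from the nearest boundary — within the 1.6 mm shell band (2 × 0.8).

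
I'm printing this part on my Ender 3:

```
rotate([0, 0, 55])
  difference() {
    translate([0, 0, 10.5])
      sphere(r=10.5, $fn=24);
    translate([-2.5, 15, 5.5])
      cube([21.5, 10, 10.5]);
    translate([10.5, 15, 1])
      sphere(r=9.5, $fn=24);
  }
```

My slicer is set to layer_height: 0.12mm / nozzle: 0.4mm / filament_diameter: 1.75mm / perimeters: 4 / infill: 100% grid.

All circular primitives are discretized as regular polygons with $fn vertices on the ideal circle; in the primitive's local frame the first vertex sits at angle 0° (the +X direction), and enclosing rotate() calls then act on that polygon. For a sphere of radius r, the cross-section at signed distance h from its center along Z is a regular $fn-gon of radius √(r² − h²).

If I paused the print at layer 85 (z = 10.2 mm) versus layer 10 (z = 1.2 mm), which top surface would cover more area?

Layer 85 (z = 10.2): the r=10.5 sphere slices to a regular 24-gon of circumradius 10.496 (√(r²−h²) with h=0.3 from center) (area = (24/2)·10.496²·sin(360°/24) = 342.14 mm²); the cube at (-2.5, 15) (footprint 21.5×10) is included at this height (area 215.00 mm²); the sphere at (10.5, 15): section is a regular 24-gon, circumradius = √(r²−h²) = √(9.5²−9.2²) = 2.369 (area = (24/2)·2.369²·sin(360°/24) = 17.42 mm²); Subtracting the remaining from the first: starting from the r=10.5 sphere (342.14 mm²), the 21.5×10 cube at (-2.5, 15) misses the remaining region (no effect); the r=9.5 sphere at (10.5, 15) misses the remaining region (no effect) — area = 342.14 mm²; (rotated 55° about Z; rotation is an isometry so areas/perimeters/island counts are preserved). So its area = 342.14 mm². Layer 10 (z = 1.2): the sphere: section is a regular 24-gon, circumradius = √(r²−h²) = √(10.5²−9.3²) = 4.874 (area = (24/2)·4.874²·sin(360°/24) = 73.79 mm²); the cube at (-2.5, 15) is not intersected at this z (z outside [5.5, 16]); the r=9.5 sphere at (10.5, 15) contributes a regular 24-gon of circumradius √(9.5²−0.2²) = 9.498 (area = (24/2)·9.498²·sin(360°/24) = 280.18 mm²); Taking the first minus the rest: starting from the r=10.5 sphere (73.79 mm²), the r=9.5 sphere at (10.5, 15) misses the remaining region (no effect) — area = 73.79 mm²; (whole slice rotated 55° about Z — lengths, areas and connectivity unchanged). So its area = 73.79 mm². Layer 85 is larger (342.14 vs 73.79 mm²).

layer 85 (z = 10.2 mm)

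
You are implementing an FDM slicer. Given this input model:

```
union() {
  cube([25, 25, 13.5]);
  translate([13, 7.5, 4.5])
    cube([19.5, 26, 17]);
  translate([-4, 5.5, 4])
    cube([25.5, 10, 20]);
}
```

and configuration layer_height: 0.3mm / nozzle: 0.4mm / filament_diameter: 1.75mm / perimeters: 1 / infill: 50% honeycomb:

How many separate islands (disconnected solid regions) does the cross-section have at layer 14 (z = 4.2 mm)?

At z = 4.2 mm: the cube is present — its section is the full 25×25 rectangle; the cube at (13, 7.5) is absent (z outside [4.5, 21.5]); the 25.5×10 cube at (-4, 5.5) contributes its full rectangle; Merging all regions: the regions partially overlap (shared area 215.00 mm²), so overlapping operands fuse into one piece — 1 connected region. Overall, the cross-section is a single solid region. Island count = 1.

1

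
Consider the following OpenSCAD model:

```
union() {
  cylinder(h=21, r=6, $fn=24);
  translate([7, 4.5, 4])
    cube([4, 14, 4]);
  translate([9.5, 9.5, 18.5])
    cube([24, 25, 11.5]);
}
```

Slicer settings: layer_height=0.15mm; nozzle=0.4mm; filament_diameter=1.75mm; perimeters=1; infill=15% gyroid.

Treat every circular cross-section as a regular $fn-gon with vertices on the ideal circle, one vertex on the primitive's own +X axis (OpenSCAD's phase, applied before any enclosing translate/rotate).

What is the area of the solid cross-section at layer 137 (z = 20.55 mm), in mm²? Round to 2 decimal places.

At z = 20.55 mm: the r=6 cylinder gives a regular 24-gon of circumradius 6 (constant along its height) (area = (24/2)·6.000²·sin(360°/24) = 111.81 mm²); the cube at (7, 4.5) is absent (z outside [4, 8]); the cube at (9.5, 9.5) (footprint 24×25) is included at this height (area 600.00 mm²); Taking the union: the 2 present regions are separate (no shared area or edge), so areas and boundary lengths simply add and each stays a separate island — area = 711.81 mm². Overall, the cross-section has 2 separate islands. Net area = 711.81 mm².

711.81 mm²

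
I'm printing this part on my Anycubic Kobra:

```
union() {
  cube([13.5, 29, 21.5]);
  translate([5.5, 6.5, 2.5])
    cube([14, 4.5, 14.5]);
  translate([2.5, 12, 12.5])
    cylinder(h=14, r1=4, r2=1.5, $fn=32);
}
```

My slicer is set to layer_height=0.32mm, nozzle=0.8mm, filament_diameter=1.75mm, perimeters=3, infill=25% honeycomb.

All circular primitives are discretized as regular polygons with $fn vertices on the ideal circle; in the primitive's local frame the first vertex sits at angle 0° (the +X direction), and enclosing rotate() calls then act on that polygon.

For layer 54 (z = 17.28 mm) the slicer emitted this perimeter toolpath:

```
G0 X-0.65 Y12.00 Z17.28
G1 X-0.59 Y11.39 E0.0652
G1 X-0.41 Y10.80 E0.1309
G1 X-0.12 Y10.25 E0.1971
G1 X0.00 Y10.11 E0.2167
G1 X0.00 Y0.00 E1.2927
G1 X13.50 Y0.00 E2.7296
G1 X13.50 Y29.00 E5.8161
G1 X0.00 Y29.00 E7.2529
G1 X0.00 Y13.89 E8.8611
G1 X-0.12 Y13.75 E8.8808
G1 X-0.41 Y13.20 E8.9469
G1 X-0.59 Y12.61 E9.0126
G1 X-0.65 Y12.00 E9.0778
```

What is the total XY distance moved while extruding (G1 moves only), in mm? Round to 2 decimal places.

85.29 mm

Sum the Euclidean lengths of each G1 segment: total = 85.29 mm.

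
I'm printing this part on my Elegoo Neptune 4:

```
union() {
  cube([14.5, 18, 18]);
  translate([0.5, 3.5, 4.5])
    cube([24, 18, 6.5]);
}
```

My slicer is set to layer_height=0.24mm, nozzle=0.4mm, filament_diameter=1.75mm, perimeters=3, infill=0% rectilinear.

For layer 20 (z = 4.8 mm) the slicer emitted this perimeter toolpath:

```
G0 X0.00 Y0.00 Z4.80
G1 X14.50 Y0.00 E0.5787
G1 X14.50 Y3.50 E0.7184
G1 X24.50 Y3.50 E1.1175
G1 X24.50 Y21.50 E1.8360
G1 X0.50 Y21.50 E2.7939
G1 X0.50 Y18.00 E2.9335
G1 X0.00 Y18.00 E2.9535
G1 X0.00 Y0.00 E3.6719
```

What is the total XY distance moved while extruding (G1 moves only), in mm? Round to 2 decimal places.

92.00 mm

Sum the Euclidean lengths of each G1 segment: total = 92.00 mm.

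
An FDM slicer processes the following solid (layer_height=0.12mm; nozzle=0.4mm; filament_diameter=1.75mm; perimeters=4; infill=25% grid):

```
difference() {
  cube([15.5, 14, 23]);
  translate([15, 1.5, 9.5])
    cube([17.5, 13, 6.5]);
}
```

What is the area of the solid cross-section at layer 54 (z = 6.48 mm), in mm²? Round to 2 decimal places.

At z = 6.48 mm: the cube is present — its section is the full 15.5×14 rectangle (area 217.00 mm²); the cube at (15, 1.5) does not reach this height (z outside [9.5, 16]); After the difference (first − rest): none of the subtracted shapes is present at this height, so the 15.5×14 cube is unchanged — area = 217.00 mm². Overall, the cross-section is a single solid region. Net area = 217.00 mm².

217.00 mm²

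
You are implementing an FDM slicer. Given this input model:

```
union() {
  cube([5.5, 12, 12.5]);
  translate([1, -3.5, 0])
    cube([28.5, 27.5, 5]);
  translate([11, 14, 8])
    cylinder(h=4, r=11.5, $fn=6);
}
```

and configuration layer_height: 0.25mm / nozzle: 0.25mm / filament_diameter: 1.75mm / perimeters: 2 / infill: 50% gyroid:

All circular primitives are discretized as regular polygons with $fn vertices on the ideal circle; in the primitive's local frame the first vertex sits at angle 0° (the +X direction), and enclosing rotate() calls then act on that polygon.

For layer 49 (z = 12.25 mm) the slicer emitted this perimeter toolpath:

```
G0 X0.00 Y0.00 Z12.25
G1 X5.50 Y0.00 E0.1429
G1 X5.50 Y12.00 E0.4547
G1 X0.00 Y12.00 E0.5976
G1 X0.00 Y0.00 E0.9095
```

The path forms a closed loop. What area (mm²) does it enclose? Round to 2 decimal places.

Apply the shoelace formula to the sequence of (X, Y) vertices; enclosed area = 66.00 mm².

66.00 mm²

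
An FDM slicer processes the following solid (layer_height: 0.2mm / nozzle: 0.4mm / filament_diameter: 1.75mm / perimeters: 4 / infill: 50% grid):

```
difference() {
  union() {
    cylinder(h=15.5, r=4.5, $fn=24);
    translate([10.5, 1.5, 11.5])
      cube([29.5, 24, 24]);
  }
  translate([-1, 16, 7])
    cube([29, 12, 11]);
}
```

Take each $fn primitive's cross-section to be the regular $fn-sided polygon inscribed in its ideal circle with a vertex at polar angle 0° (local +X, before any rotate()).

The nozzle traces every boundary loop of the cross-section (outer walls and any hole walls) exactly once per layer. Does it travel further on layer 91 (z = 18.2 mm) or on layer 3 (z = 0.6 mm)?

layer 91 (z = 18.2 mm)

Layer 91 (z = 18.2): the cylinder is absent (z outside [0, 15.5]); the cube at (10.5, 1.5) is present — its section is the full 29.5×24 rectangle (perimeter 107.00 mm); Taking the union: only the 29.5×24 cube at (10.5, 1.5) is present, so the union is just that shape — boundary = 107.00 mm; the cube at (-1, 16) does not reach this height (z outside [7, 18]); Taking the first minus the rest: none of the subtracted shapes is present at this height, so that combined region is unchanged — boundary = 107.00 mm. So its perimeter = 107.00 mm. Layer 3 (z = 0.6): the r=4.5 cylinder contributes a regular 24-gon of circumradius 4.5 (perimeter = 2·24·4.500·sin(180°/24) = 28.19 mm); the cube at (10.5, 1.5) does not reach this height (z outside [11.5, 35.5]); Merging all regions: only the r=4.5 cylinder is present, so the union is just that shape — boundary = 28.19 mm; the cube at (-1, 16) does not reach this height (z outside [7, 18]); Subtracting the remaining from the first: none of the subtracted shapes is present at this height, so that combined region is unchanged — boundary = 28.19 mm. So its perimeter = 28.19 mm. Layer 91 is larger (107.00 vs 28.19 mm).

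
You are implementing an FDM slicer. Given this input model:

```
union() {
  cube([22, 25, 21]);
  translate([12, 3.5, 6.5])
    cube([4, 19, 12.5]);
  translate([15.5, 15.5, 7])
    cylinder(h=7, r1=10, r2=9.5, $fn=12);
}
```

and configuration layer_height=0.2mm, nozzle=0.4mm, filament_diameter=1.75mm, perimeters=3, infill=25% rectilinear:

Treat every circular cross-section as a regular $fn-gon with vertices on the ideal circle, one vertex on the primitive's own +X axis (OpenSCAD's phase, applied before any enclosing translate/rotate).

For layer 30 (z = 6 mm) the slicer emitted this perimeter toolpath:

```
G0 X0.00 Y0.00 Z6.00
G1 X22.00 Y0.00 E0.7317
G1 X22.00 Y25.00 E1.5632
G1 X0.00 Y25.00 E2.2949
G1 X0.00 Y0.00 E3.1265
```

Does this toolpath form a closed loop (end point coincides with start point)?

Start point (G0): (0.00, 0.00). End point (last G1): the path returns to the start — closed.

yes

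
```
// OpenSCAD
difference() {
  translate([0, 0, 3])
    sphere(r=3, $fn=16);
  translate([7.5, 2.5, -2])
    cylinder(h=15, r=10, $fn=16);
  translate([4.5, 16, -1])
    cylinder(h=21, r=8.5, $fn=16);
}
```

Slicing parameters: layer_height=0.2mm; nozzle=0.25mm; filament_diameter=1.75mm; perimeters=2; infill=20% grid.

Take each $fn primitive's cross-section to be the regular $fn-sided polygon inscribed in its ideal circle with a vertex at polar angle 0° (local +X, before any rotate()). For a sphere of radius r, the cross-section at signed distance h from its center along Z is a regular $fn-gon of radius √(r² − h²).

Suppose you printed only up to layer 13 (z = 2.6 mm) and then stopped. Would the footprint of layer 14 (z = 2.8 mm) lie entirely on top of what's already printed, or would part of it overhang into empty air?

entirely on top

Compare the two slices. At z = 2.6: the r=3 sphere slices to a regular 16-gon of circumradius 2.973 (√(r²−h²) with h=0.4 from center) (area = (16/2)·2.973²·sin(360°/16) = 27.06 mm²); the cylinder at (7.5, 2.5): section is a regular 16-gon, circumradius r=10 (area = (16/2)·10.000²·sin(360°/16) = 306.15 mm²); the r=8.5 cylinder at (4.5, 16) gives a regular 16-gon of circumradius 8.5 (constant along its height) (area = (16/2)·8.500²·sin(360°/16) = 221.19 mm²); Taking the first minus the rest: starting from the r=3 sphere (27.06 mm²), the r=10 cylinder at (7.5, 2.5) partially overlaps it — only the 23.69 mm² overlap (of its 306.15 mm²) is removed, clipping the outline; the r=8.5 cylinder at (4.5, 16) misses the remaining region (no effect) — area = 3.37 mm². At z = 2.8: the sphere: section is a regular 16-gon, circumradius = √(r²−h²) = √(3²−0.2²) = 2.993 (area = (16/2)·2.993²·sin(360°/16) = 27.43 mm²); the cylinder at (7.5, 2.5): section is a regular 16-gon, circumradius r=10 (area = (16/2)·10.000²·sin(360°/16) = 306.15 mm²); the cylinder at (4.5, 16): section is a regular 16-gon, circumradius r=8.5 (area = (16/2)·8.500²·sin(360°/16) = 221.19 mm²); Subtracting the remaining from the first: starting from the r=3 sphere (27.43 mm²), the r=10 cylinder at (7.5, 2.5) partially overlaps it — only the 23.94 mm² overlap (of its 306.15 mm²) is removed, clipping the outline; the r=8.5 cylinder at (4.5, 16) misses the remaining region (no effect) — area = 3.49 mm². Checking containment: the cross-section at z = 2.8 is a subset of the cross-section at z = 2.6.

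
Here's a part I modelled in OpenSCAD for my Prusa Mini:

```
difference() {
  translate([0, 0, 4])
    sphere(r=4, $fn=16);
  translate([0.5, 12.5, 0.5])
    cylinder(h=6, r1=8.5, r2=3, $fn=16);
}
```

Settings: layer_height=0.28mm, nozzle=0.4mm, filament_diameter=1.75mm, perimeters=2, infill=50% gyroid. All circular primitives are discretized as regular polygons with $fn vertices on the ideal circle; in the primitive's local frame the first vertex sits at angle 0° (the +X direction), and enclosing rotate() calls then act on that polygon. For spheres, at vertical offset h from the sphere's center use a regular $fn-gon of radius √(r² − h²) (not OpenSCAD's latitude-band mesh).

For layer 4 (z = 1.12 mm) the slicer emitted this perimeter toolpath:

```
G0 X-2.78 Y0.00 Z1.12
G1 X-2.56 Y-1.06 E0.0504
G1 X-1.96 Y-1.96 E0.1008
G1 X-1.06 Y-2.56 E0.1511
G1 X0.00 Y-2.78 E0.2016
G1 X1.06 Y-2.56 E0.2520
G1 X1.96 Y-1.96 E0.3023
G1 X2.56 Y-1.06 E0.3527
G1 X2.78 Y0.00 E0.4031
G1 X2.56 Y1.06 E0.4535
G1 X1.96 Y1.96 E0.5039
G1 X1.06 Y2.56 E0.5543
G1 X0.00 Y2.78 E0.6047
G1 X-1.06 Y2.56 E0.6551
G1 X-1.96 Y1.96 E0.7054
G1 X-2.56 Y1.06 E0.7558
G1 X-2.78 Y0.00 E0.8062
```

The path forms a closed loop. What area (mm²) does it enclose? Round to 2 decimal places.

Apply the shoelace formula to the sequence of (X, Y) vertices; enclosed area = 23.55 mm².

23.55 mm²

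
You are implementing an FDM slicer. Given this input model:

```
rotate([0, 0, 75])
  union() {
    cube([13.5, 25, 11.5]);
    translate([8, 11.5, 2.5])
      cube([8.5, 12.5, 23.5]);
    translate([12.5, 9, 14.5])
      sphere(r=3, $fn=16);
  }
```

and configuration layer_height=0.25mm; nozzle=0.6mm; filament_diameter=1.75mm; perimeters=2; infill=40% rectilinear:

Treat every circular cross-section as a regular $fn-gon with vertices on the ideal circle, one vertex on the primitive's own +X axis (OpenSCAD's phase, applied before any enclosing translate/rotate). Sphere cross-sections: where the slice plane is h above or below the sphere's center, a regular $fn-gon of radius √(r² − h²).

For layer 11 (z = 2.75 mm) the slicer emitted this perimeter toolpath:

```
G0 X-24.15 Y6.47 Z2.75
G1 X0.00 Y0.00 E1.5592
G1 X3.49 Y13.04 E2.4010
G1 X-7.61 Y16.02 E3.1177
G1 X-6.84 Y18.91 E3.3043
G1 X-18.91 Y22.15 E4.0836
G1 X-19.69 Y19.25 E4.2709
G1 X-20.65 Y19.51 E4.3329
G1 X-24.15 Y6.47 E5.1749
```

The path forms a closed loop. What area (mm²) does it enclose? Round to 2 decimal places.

Apply the shoelace formula to the sequence of (X, Y) vertices; enclosed area = 374.97 mm².

374.97 mm²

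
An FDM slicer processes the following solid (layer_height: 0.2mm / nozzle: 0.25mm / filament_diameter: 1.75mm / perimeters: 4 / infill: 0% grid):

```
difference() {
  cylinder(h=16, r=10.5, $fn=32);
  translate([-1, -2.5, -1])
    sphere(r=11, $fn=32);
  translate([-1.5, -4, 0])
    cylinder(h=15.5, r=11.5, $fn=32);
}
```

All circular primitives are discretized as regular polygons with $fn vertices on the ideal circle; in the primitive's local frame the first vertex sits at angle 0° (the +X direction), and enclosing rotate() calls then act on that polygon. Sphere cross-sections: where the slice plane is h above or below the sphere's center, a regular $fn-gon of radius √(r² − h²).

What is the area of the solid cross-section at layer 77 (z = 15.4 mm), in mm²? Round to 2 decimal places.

At z = 15.4 mm: the r=10.5 cylinder gives a regular 32-gon of circumradius 10.5 (constant along its height) (area = (32/2)·10.500²·sin(360°/32) = 344.14 mm²); the sphere at (-1, -2.5) does not reach this height (|z−center|=16.400 > r=11); the r=11.5 cylinder at (-1.5, -4) contributes a regular 32-gon of circumradius 11.5 (area = (32/2)·11.500²·sin(360°/32) = 412.81 mm²); Subtracting the remaining from the first: starting from the r=10.5 cylinder (344.14 mm²), the r=11.5 cylinder at (-1.5, -4) partially overlaps it — only the 282.78 mm² overlap (of its 412.81 mm²) is removed, clipping the outline — area = 61.36 mm². Overall, the cross-section is a single solid region. Net area = 61.36 mm².

61.36 mm²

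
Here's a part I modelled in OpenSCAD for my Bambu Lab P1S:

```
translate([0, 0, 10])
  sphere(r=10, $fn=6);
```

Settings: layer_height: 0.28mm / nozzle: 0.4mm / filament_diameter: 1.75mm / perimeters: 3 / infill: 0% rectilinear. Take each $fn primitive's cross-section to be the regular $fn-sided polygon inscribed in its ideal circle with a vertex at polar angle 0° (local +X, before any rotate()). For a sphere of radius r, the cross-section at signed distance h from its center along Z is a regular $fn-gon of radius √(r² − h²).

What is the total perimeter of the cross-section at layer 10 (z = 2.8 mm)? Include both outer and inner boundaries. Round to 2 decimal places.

41.64 mm

At z = 2.8 mm: the sphere: section is a regular 6-gon, circumradius = √(r²−h²) = √(10²−7.2²) = 6.940 (perimeter = 2·6·6.940·sin(180°/6) = 41.64 mm). Overall, the cross-section is a single solid region. Total boundary length (outer) = 41.64 mm.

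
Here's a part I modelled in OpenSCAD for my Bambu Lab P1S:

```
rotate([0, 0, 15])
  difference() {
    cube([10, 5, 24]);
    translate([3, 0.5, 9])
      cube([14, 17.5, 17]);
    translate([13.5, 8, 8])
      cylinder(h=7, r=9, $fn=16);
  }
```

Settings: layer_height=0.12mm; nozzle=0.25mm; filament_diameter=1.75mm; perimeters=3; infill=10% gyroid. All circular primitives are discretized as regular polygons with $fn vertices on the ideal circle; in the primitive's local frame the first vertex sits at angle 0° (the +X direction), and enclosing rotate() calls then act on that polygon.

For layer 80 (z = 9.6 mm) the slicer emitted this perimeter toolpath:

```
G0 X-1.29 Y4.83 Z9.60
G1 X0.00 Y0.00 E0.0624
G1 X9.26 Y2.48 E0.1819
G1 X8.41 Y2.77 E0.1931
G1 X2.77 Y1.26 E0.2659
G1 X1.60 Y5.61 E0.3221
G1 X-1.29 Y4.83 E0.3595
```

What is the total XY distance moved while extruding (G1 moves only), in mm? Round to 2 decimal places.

28.82 mm

Sum the Euclidean lengths of each G1 segment: total = 28.82 mm.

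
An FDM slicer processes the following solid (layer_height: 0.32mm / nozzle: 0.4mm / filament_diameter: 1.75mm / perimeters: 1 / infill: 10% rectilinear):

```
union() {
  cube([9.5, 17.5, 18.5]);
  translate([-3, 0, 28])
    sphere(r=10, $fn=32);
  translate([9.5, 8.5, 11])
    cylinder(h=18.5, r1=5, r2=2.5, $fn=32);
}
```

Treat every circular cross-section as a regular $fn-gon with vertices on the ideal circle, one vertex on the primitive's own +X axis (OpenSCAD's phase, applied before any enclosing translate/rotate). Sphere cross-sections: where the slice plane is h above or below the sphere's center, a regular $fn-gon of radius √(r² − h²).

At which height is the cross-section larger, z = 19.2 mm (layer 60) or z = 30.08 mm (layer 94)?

Layer 60 (z = 19.2): the cube does not reach this height (z outside [0, 18.5]); the r=10 sphere at (-3, 0) slices to a regular 32-gon of circumradius 4.750 (√(r²−h²) with h=8.8 from center) (area = (32/2)·4.750²·sin(360°/32) = 70.42 mm²); the cone at (9.5, 8.5) (r1=5→r2=2.5) has section circumradius 3.892 here — a regular 32-gon (area = (32/2)·3.892²·sin(360°/32) = 47.28 mm²); Taking the union: the 2 present regions are separate (no shared area or edge), so areas and boundary lengths simply add and each stays a separate island — area = 117.70 mm². So its area = 117.70 mm². Layer 94 (z = 30.08): the cube is not intersected at this z (z outside [0, 18.5]); the r=10 sphere at (-3, 0) slices to a regular 32-gon of circumradius 9.781 (√(r²−h²) with h=2.08 from center) (area = (32/2)·9.781²·sin(360°/32) = 298.64 mm²); the cone at (9.5, 8.5) does not reach this height (z outside [11, 29.5]); Combining (union): only the r=10 sphere at (-3, 0) is present, so the union is just that shape — area = 298.64 mm². So its area = 298.64 mm². Layer 94 is larger (298.64 vs 117.70 mm²).

layer 94 (z = 30.08 mm)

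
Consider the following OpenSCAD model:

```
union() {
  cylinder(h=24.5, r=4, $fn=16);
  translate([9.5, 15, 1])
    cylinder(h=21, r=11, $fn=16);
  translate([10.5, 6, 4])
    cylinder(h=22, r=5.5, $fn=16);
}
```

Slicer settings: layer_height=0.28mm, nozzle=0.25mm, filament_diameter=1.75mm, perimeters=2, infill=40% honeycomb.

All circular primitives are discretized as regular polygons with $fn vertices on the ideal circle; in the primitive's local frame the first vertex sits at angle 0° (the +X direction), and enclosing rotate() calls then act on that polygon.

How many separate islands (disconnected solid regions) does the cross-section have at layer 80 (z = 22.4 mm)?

2

At z = 22.4 mm: the cylinder: section is a regular 16-gon, circumradius r=4; the cylinder at (9.5, 15) does not reach this height (z outside [1, 22]); the cylinder at (10.5, 6): section is a regular 16-gon, circumradius r=5.5; Taking the union: the 2 present regions are separate (no shared area or edge), so areas and boundary lengths simply add and each stays a separate island — 2 connected regions. Overall, the cross-section has 2 separate islands. Island count = 2.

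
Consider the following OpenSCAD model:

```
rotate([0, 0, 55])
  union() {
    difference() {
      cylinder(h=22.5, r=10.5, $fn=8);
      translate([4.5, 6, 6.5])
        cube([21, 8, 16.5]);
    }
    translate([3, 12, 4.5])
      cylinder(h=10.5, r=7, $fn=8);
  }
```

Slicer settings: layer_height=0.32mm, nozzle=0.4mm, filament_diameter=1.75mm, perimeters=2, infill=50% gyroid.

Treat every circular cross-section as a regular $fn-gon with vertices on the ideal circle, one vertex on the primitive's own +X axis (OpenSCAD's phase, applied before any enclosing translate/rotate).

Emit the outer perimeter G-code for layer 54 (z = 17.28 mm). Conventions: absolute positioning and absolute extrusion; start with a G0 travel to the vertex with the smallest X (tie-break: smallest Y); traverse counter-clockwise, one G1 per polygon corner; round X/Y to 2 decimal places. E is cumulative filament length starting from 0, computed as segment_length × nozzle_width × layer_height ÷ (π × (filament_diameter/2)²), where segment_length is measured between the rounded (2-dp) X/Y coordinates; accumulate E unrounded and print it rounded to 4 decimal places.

G0 X-10.34 Y-1.82 Z17.28
G1 X-6.02 Y-8.60 E0.4278
G1 X1.82 Y-10.34 E0.8552
G1 X8.60 Y-6.02 E1.2830
G1 X10.34 Y1.82 E1.7104
G1 X6.02 Y8.60 E2.1382
G1 X-0.32 Y10.01 E2.4838
G1 X-2.33 Y7.13 E2.6707
G1 X-4.49 Y8.64 E2.8110
G1 X-8.60 Y6.02 E3.0704
G1 X-10.34 Y-1.82 E3.4977

At z = 17.28 mm: the r=10.5 cylinder gives a regular 8-gon of circumradius 10.5 (constant along its height); the 21×8 cube at (4.5, 6) contributes its full rectangle; After the difference (first − rest): starting from the r=10.5 cylinder, the 21×8 cube at (4.5, 6) partially overlaps it — only the 6.36 mm² overlap (of its 168.00 mm²) is removed, clipping the outline — 1 connected region; the cylinder at (3, 12) does not reach this height (z outside [4.5, 15]); Taking the union: only the result so far is present, so the union is just that shape — 1 connected region; (rotated 55° about Z; rotation is an isometry so areas/perimeters/island counts are preserved). The outline is a single polygon with 10 vertices. Extrusion per mm of travel: 0.4 × 0.32 / (π × 0.875²) = 0.053216. Accumulating E over each segment gives final E = 3.4977.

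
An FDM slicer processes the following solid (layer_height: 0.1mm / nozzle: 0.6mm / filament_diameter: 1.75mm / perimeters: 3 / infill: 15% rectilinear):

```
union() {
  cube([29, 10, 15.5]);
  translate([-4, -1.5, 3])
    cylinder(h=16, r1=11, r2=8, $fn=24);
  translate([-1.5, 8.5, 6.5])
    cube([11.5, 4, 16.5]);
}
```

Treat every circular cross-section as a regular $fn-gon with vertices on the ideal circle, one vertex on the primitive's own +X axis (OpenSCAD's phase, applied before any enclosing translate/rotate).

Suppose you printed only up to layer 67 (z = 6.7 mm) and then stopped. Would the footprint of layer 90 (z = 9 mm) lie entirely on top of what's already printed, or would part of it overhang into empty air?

entirely on top

Compare the two slices. At z = 6.7: the 29×10 cube contributes its full rectangle (area 290.00 mm²); the cone at (-4, -1.5): at t=0.231 of its height the radius interpolates to r₁+(r₂−r₁)t = 10.306, giving a regular 24-gon of that circumradius (area = (24/2)·10.306²·sin(360°/24) = 329.90 mm²); the cube at (-1.5, 8.5) is present — its section is the full 11.5×4 rectangle (area 46.00 mm²); Taking the union: the regions partially overlap — summed areas 665.90 mm² minus the doubly-counted overlap 48.24 mm² gives 617.66 mm² — area = 617.66 mm². At z = 9: the cube (footprint 29×10) is included at this height (area 290.00 mm²); the cone at (-4, -1.5) (r1=11→r2=8) has section circumradius 9.875 here — a regular 24-gon (area = (24/2)·9.875²·sin(360°/24) = 302.87 mm²); the 11.5×4 cube at (-1.5, 8.5) contributes its full rectangle (area 46.00 mm²); Merging all regions: the regions partially overlap — summed areas 638.87 mm² minus the doubly-counted overlap 43.90 mm² gives 594.97 mm² — area = 594.97 mm². Checking containment: the cross-section at z = 9 is a subset of the cross-section at z = 6.7.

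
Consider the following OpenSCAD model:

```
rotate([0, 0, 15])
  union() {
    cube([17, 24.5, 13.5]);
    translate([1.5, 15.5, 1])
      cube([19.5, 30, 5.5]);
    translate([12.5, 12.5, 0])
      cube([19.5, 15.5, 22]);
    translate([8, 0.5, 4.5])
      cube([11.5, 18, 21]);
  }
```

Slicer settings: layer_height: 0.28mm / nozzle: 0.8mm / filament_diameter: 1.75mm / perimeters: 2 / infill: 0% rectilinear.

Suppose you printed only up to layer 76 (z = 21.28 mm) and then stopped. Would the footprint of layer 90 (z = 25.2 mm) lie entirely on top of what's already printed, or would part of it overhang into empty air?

Compare the two slices. At z = 21.28: the cube is absent (z outside [0, 13.5]); the cube at (1.5, 15.5) is not intersected at this z (z outside [1, 6.5]); the cube at (12.5, 12.5) (footprint 19.5×15.5) is included at this height (area 302.25 mm²); the cube at (8, 0.5) is present — its section is the full 11.5×18 rectangle (area 207.00 mm²); Combining (union): the regions partially overlap — summed areas 509.25 mm² minus the doubly-counted overlap 42.00 mm² gives 467.25 mm² — area = 467.25 mm²; (whole slice rotated 15° about Z — lengths, areas and connectivity unchanged). At z = 25.2: the cube is not intersected at this z (z outside [0, 13.5]); the cube at (1.5, 15.5) does not reach this height (z outside [1, 6.5]); the cube at (12.5, 12.5) is absent (z outside [0, 22]); the cube at (8, 0.5) (footprint 11.5×18) is included at this height (area 207.00 mm²); Combining (union): only the 11.5×18 cube at (8, 0.5) is present, so the union is just that shape — area = 207.00 mm²; (whole slice rotated 15° about Z — lengths, areas and connectivity unchanged). Checking containment: the cross-section at z = 25.2 is a subset of the cross-section at z = 21.28.

entirely on top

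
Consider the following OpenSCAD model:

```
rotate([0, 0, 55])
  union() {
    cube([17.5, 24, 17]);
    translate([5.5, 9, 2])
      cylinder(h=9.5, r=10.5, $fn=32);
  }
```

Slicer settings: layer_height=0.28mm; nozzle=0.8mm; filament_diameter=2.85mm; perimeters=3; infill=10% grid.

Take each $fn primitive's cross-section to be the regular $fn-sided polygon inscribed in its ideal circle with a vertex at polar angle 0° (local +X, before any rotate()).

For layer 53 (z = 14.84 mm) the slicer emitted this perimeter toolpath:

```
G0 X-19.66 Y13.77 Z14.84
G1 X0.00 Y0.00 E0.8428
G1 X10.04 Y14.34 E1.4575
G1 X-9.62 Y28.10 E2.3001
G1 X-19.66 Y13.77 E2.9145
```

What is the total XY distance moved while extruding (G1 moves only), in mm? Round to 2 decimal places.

83.00 mm

Sum the Euclidean lengths of each G1 segment: total = 83.00 mm.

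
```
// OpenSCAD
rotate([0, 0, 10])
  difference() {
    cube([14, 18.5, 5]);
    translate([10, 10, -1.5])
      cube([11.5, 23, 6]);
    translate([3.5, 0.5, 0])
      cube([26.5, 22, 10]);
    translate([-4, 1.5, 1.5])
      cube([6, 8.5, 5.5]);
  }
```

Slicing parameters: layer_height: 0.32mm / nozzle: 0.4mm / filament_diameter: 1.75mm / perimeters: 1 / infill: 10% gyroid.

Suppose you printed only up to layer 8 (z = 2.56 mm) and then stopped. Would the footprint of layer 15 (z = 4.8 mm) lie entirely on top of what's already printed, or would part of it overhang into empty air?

Compare the two slices. At z = 2.56: the 14×18.5 cube contributes its full rectangle (area 259.00 mm²); the cube at (10, 10) is present — its section is the full 11.5×23 rectangle (area 264.50 mm²); the cube at (3.5, 0.5) is present — its section is the full 26.5×22 rectangle (area 583.00 mm²); the 6×8.5 cube at (-4, 1.5) contributes its full rectangle (area 51.00 mm²); Subtracting the remaining from the first: starting from the 14×18.5 cube (259.00 mm²), the 11.5×23 cube at (10, 10) partially overlaps it — only the 34.00 mm² overlap (of its 264.50 mm²) is removed, clipping the outline; the 26.5×22 cube at (3.5, 0.5) partially overlaps it — only the 155.00 mm² overlap (of its 583.00 mm²) is removed, clipping the outline; the 6×8.5 cube at (-4, 1.5) partially overlaps it — only the 17.00 mm² overlap (of its 51.00 mm²) is removed, clipping the outline — area = 53.00 mm²; (rotated 10° about Z; rotation is an isometry so areas/perimeters/island counts are preserved). At z = 4.8: the 14×18.5 cube contributes its full rectangle (area 259.00 mm²); the cube at (10, 10) does not reach this height (z outside [-1.5, 4.5]); the cube at (3.5, 0.5) (footprint 26.5×22) is included at this height (area 583.00 mm²); the cube at (-4, 1.5) is present — its section is the full 6×8.5 rectangle (area 51.00 mm²); After the difference (first − rest): starting from the 14×18.5 cube (259.00 mm²), the 26.5×22 cube at (3.5, 0.5) partially overlaps it — only the 189.00 mm² overlap (of its 583.00 mm²) is removed, clipping the outline; the 6×8.5 cube at (-4, 1.5) partially overlaps it — only the 17.00 mm² overlap (of its 51.00 mm²) is removed, clipping the outline — area = 53.00 mm²; (rotated 10° about Z; rotation is an isometry so areas/perimeters/island counts are preserved). Checking containment: the cross-section at z = 4.8 is a subset of the cross-section at z = 2.56.

entirely on top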